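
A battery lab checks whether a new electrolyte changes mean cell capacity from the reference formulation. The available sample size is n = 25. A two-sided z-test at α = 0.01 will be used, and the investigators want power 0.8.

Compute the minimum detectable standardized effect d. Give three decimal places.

Required noncentrality: δ = z_{0.005} + z_{0.20} = 2.576 + 0.842 = 3.417.
(Lower-tail contribution to power is negligible for δ > 0.)
δ = d·√n ⇒ d = δ/√n = 3.417/√25 = 0.6835.

d ≈ 0.683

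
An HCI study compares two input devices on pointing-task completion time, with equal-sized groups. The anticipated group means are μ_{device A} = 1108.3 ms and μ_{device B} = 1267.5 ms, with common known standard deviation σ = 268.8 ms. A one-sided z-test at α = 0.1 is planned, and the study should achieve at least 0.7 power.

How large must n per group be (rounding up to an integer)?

Standardized effect: d = |μ_{device A} − μ_{device B}| / σ = |1108.3 − 1267.5| / 268.8 = 0.5923
For power 0.7 need Φ(δ − z_{0.1}) = 0.7, so δ = z_{0.1} + z_{0.30} = 1.282 + 0.524 = 1.806.
δ = d·√(n/2) ⇒ n = 2(δ/d)² = 2 × (1.806 / 0.5923)² = 18.60.
Round up to the next whole unit.

n = 19 per group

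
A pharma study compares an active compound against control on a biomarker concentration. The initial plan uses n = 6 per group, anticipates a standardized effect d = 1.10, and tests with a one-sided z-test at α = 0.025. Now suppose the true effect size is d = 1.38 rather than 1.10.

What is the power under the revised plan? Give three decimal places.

Power ≈ 0.666

With d = 1.38: δ = d·√(n/2) = 1.38 × √(6/2) = 2.3902. Critical value z_{0.025} = 1.960.
Revised power = Φ(δ − 1.960) = Φ(0.430) = 0.6665.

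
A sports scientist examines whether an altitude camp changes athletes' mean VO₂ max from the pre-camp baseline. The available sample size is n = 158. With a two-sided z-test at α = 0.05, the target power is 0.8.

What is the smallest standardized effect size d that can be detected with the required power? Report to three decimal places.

Need Φ(δ − 1.960) = 0.8, so δ = 1.960 + 0.842 = 2.802.
(The second rejection-region term Φ(−δ − z_{α/2}) is negligible and dropped.)
δ = d·√n ⇒ d = δ/√n = 2.802/√158 = 0.2229.

d ≈ 0.223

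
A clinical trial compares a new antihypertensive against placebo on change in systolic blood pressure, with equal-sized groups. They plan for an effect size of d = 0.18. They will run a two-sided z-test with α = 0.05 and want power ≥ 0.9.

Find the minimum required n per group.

n = 649 per group

For power 0.9 need Φ(δ − z_{0.025}) = 0.9, so δ = z_{0.025} + z_{0.10} = 1.960 + 1.282 = 3.242.
(The Φ(−δ − z_{α/2}) term is vanishingly small for δ > 0 and is dropped in the standard sample-size formula.)
δ = d·√(n/2) ⇒ n = 2(δ/d)² = 2 × (3.242 / 0.18)² = 648.61.
Rounding up, n = 649 per group.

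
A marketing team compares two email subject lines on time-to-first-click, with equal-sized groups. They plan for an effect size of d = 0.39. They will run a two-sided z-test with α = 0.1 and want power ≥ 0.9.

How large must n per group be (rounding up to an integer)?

n = 113 per group

Set Φ(δ − 1.645) = 0.9; then δ − 1.645 = Φ⁻¹(0.9) = 1.282, giving δ = 2.926.
(For δ > 0 the lower-tail rejection region contributes negligibly to power, so the one-term inversion is standard.)
δ = d·√(n/2) ⇒ n = 2(δ/d)² = 2 × (2.926 / 0.39)² = 112.61.
Rounding up, n = 113 per group.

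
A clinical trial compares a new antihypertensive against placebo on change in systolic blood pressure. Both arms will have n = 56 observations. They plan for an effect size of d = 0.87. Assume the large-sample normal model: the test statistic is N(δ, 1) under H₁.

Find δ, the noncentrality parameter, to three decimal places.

δ ≈ 4.604

δ = d·√(n/2) = 0.87 × √(56/2) = 4.6036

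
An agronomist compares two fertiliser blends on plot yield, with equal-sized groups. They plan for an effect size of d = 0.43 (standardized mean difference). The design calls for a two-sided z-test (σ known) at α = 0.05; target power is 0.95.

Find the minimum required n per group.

n = 141 per group

For power 0.95 need Φ(δ − z_{0.025}) = 0.95, so δ = z_{0.025} + z_{0.05} = 1.960 + 1.645 = 3.605.
(For δ > 0 the lower-tail rejection region contributes negligibly to power, so the one-term inversion is standard.)
δ = d·√(n/2) ⇒ n = 2(δ/d)² = 2 × (3.605 / 0.43)² = 140.56.
Rounding up, n = 141 per group.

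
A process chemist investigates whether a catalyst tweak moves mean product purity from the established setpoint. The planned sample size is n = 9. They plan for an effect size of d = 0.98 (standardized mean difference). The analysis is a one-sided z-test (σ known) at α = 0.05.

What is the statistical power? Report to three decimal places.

Power ≈ 0.902

Noncentrality parameter: δ = d·√n = 0.98 × √9 = 2.9400
One-sided α = 0.05 → critical value z_{0.05} = 1.645.
Power = Φ(δ − 1.645) = Φ(1.295) = 0.9024.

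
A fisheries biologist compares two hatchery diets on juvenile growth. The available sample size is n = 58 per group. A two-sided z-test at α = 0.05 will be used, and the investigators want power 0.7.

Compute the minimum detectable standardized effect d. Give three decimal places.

d ≈ 0.461

Need Φ(δ − 1.960) = 0.7, so δ = 1.960 + 0.524 = 2.484.
(The second rejection-region term Φ(−δ − z_{α/2}) is negligible and dropped.)
δ = d·√(n/2) ⇒ d = δ/√(n/2) = 2.484/√(58/2) = 0.4613.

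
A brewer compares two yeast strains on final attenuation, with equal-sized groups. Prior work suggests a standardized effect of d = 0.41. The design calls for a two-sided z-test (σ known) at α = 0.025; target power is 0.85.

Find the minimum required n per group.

n = 128 per group

For power 0.85 need Φ(δ − z_{0.0125}) = 0.85, so δ = z_{0.0125} + z_{0.15} = 2.241 + 1.036 = 3.278.
(Ignoring the negligible lower-tail rejection probability gives the usual closed-form inversion.)
δ = d·√(n/2) ⇒ n = 2(δ/d)² = 2 × (3.278 / 0.41)² = 127.83.
Round up to the next whole unit.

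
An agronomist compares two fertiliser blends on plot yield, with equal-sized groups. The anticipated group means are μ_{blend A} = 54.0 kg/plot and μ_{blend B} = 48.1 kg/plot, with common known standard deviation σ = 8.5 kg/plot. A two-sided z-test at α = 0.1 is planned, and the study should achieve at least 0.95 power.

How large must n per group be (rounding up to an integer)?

n = 45 per group

Standardized effect: d = |μ_{blend A} − μ_{blend B}| / σ = |54.0 − 48.1| / 8.5 = 0.6941
For power 0.95 need Φ(δ − z_{0.05}) = 0.95, so δ = z_{0.05} + z_{0.05} = 1.645 + 1.645 = 3.290.
(For δ > 0 the lower-tail rejection region contributes negligibly to power, so the one-term inversion is standard.)
δ = d·√(n/2) ⇒ n = 2(δ/d)² = 2 × (3.290 / 0.6941)² = 44.92.
Round up to the next whole unit.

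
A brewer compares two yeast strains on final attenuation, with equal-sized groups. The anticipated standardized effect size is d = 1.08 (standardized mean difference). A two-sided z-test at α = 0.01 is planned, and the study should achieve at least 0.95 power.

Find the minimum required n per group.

n = 31 per group

For power 0.95 need Φ(δ − z_{0.005}) = 0.95, so δ = z_{0.005} + z_{0.05} = 2.576 + 1.645 = 4.221.
(The Φ(−δ − z_{α/2}) term is vanishingly small for δ > 0 and is dropped in the standard sample-size formula.)
δ = d·√(n/2) ⇒ n = 2(δ/d)² = 2 × (4.221 / 1.08)² = 30.55.
Rounding up, n = 31 per group.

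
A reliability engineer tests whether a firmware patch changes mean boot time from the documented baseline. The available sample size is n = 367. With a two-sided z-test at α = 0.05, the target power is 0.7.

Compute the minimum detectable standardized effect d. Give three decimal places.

d ≈ 0.130

Need Φ(δ − 1.960) = 0.7, so δ = 1.960 + 0.524 = 2.484.
(Lower-tail contribution to power is negligible for δ > 0.)
δ = d·√n ⇒ d = δ/√n = 2.484/√367 = 0.1297.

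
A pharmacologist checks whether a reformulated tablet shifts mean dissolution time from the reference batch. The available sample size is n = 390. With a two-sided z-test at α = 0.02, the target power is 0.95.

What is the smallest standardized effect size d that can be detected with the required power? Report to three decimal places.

Required noncentrality: δ = z_{0.01} + z_{0.05} = 2.326 + 1.645 = 3.971.
(Lower-tail contribution to power is negligible for δ > 0.)
δ = d·√n ⇒ d = δ/√n = 3.971/√390 = 0.2011.

d ≈ 0.201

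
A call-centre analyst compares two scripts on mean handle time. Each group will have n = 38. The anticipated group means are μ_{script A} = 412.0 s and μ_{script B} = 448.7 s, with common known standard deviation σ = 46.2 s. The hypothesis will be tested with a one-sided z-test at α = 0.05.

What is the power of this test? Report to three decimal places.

Power ≈ 0.965

Standardized effect: d = |μ_{script A} − μ_{script B}| / σ = |412.0 − 448.7| / 46.2 = 0.7944
Noncentrality parameter: δ = d·√(n/2) = 0.7944 × √(38/2) = 3.4626
Critical value for a one-sided test at α = 0.05: z_α = 1.645.
Power = Φ(δ − 1.645) = Φ(1.818) = 0.9654.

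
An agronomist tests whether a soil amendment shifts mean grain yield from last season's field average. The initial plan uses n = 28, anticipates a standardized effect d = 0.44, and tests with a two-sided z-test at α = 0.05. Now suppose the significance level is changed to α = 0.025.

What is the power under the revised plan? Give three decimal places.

δ = d·√n = 0.44 × √28 = 2.3283 (unchanged). New critical value: z_{0.0125} = 2.241.
Revised power = Φ(δ − 2.241) + Φ(−δ − 2.241) = Φ(0.087) + Φ(-4.570) = 0.5346 + 0.0000 = 0.5346.

Power ≈ 0.535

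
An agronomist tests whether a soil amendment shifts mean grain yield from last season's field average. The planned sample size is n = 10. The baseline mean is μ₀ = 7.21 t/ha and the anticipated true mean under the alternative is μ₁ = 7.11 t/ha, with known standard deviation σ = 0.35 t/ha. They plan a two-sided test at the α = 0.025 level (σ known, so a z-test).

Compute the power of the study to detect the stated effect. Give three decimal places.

Standardized effect: d = |μ₁ − μ₀| / σ = |7.11 − 7.21| / 0.35 = 0.2857
Noncentrality parameter: δ = d·√n = 0.2857 × √10 = 0.9035
Critical value for a two-sided test at α = 0.025: z_{α/2} = 2.241.
Power = Φ(δ − 2.241) + Φ(−δ − 2.241) = Φ(-1.338) + Φ(-3.145) = 0.0905 + 0.0008 = 0.0913.

Power ≈ 0.091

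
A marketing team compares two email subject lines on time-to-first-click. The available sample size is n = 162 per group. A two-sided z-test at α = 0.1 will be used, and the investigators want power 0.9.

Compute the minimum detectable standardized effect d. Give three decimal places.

d ≈ 0.325

Required noncentrality: δ = z_{0.05} + z_{0.10} = 1.645 + 1.282 = 2.926.
(Lower-tail contribution to power is negligible for δ > 0.)
δ = d·√(n/2) ⇒ d = δ/√(n/2) = 2.926/√(162/2) = 0.3252.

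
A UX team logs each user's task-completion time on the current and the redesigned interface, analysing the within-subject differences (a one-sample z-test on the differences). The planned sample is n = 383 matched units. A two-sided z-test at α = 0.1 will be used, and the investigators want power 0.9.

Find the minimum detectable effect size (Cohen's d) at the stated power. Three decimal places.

d ≈ 0.150

Required noncentrality: δ = z_{0.05} + z_{0.10} = 1.645 + 1.282 = 2.926.
(Lower-tail contribution to power is negligible for δ > 0.)
δ = d·√n ⇒ d = δ/√n = 2.926/√383 = 0.1495.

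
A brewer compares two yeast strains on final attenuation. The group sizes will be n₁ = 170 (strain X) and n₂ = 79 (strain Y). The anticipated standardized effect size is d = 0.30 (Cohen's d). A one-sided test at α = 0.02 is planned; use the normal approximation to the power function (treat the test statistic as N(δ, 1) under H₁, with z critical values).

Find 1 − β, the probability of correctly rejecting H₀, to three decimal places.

Noncentrality parameter: δ = d / √(1/n₁ + 1/n₂) = 0.30 / √(1/170 + 1/79) = 2.2032
One-sided α = 0.02 → critical value z_{0.02} = 2.054.
Power = P(Z > 2.054 − δ) = Φ(0.149) = 0.5594.

Power ≈ 0.559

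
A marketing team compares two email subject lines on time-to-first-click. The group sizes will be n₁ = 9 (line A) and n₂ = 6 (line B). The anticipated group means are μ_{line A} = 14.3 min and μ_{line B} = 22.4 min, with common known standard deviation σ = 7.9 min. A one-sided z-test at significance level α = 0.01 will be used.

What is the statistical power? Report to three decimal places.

Standardized effect: d = |μ_{line A} − μ_{line B}| / σ = |14.3 − 22.4| / 7.9 = 1.0253
Noncentrality parameter: δ = d / √(1/n₁ + 1/n₂) = 1.0253 / √(1/9 + 1/6) = 1.9454
One-sided α = 0.01 → critical value z_{0.01} = 2.326.
Power = P(Z > 2.326 − δ) = Φ(-0.381) = 0.3516.

Power ≈ 0.352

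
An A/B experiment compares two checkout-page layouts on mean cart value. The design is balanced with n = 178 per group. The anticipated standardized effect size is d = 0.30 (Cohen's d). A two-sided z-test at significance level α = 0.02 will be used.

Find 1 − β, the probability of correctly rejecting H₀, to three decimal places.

Noncentrality parameter: δ = d·√(n/2) = 0.30 × √(178/2) = 2.8302
Two-sided α = 0.02 → critical value z_{0.01} = 2.326.
Power = Φ(δ − 2.326) + Φ(−δ − 2.326) = Φ(0.504) + Φ(-5.157) = 0.6928 + 0.0000 = 0.6928.

Power ≈ 0.693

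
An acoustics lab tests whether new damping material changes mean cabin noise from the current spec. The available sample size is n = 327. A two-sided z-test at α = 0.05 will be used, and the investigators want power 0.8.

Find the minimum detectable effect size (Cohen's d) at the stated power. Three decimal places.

d ≈ 0.155

Required noncentrality: δ = z_{0.025} + z_{0.20} = 1.960 + 0.842 = 2.802.
(Lower-tail contribution to power is negligible for δ > 0.)
δ = d·√n ⇒ d = δ/√n = 2.802/√327 = 0.1549.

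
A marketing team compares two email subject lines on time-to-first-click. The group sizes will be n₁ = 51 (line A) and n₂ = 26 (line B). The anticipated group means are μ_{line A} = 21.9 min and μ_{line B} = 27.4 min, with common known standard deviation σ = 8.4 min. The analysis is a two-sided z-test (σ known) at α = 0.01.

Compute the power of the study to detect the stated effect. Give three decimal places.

Power ≈ 0.556

Standardized effect: d = |μ_{line A} − μ_{line B}| / σ = |21.9 − 27.4| / 8.4 = 0.6548
Noncentrality parameter: δ = d / √(1/n₁ + 1/n₂) = 0.6548 / √(1/51 + 1/26) = 2.7171
Critical value for a two-sided test at α = 0.01: z_{α/2} = 2.576.
Power = Φ(δ − 2.576) + Φ(−δ − 2.576) = Φ(0.141) + Φ(-5.293) = 0.5562 + 0.0000 = 0.5562.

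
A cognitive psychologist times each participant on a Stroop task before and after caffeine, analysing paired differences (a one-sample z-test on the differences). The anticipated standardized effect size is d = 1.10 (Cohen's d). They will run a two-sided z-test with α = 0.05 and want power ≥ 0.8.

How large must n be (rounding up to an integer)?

n = 7

Set Φ(δ − 1.960) = 0.8; then δ − 1.960 = Φ⁻¹(0.8) = 0.842, giving δ = 2.802.
(The Φ(−δ − z_{α/2}) term is vanishingly small for δ > 0 and is dropped in the standard sample-size formula.)
δ = d·√n ⇒ n = (δ/d)² = (2.802 / 1.10)² = 6.49.
Round up to the next whole unit.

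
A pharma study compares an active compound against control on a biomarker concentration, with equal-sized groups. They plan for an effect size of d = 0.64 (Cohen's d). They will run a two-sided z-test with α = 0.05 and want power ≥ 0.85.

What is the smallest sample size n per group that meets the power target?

Set Φ(δ − 1.960) = 0.85; then δ − 1.960 = Φ⁻¹(0.85) = 1.036, giving δ = 2.996.
(Ignoring the negligible lower-tail rejection probability gives the usual closed-form inversion.)
δ = d·√(n/2) ⇒ n = 2(δ/d)² = 2 × (2.996 / 0.64)² = 43.84.
Round up to the next whole unit.

n = 44 per group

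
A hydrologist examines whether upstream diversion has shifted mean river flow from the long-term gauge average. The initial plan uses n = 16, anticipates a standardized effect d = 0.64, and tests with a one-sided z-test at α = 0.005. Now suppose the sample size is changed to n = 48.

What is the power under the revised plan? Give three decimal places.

Power ≈ 0.968

With n = 48: δ = d·√n = 0.64 × √48 = 4.4341. Critical value z_{0.005} = 2.576.
Revised power = P(Z > 2.576 − δ) = Φ(1.858) = 0.9684.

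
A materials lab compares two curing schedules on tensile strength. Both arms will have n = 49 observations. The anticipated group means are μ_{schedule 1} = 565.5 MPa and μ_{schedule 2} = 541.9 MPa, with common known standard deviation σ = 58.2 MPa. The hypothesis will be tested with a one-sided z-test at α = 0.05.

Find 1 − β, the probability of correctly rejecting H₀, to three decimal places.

Standardized effect: d = |μ_{schedule 1} − μ_{schedule 2}| / σ = |565.5 − 541.9| / 58.2 = 0.4055
Noncentrality parameter: δ = d·√(n/2) = 0.4055 × √(49/2) = 2.0071
Critical value for a one-sided test at α = 0.05: z_α = 1.645.
Power = P(Z > 1.645 − δ) = Φ(0.362) = 0.6414.

Power ≈ 0.641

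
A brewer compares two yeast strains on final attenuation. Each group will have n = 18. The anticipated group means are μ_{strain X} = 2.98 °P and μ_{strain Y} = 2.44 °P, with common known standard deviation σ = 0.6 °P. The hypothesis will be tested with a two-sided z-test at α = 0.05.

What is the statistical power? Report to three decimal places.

Power ≈ 0.770

Standardized effect: d = |μ_{strain X} − μ_{strain Y}| / σ = |2.98 − 2.44| / 0.6 = 0.9000
Noncentrality parameter: δ = d·√(n/2) = 0.9000 × √(18/2) = 2.7000
Critical value for a two-sided test at α = 0.05: z_{α/2} = 1.960.
Power = Φ(δ − 1.960) + Φ(−δ − 1.960) = Φ(0.740) + Φ(-4.660) = 0.7704 + 0.0000 = 0.7704.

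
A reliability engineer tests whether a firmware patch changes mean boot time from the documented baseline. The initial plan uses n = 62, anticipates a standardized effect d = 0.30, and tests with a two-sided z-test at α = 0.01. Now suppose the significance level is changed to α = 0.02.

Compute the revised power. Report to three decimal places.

Power ≈ 0.514

δ = d·√n = 0.30 × √62 = 2.3622 (unchanged). New critical value: z_{0.01} = 2.326.
Revised power = Φ(δ − 2.326) + Φ(−δ − 2.326) = Φ(0.036) + Φ(-4.689) = 0.5143 + 0.0000 = 0.5143.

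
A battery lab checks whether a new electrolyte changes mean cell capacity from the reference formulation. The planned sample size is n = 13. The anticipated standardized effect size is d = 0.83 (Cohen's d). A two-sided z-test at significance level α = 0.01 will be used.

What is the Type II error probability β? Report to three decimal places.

Noncentrality parameter: δ = d·√n = 0.83 × √13 = 2.9926
Two-sided α = 0.01 → critical value z_{0.005} = 2.576.
Power = Φ(δ − 2.576) + Φ(−δ − 2.576) = Φ(0.417) + Φ(-5.568) = 0.6616 + 0.0000 = 0.6616.
Type II error: β = 1 − power = 1 − 0.6616 = 0.3384.

β ≈ 0.338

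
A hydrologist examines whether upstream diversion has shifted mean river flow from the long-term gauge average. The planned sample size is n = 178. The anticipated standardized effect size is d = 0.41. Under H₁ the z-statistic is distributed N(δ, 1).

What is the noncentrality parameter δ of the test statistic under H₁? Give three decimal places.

δ ≈ 5.470

δ = d·√n = 0.41 × √178 = 5.4701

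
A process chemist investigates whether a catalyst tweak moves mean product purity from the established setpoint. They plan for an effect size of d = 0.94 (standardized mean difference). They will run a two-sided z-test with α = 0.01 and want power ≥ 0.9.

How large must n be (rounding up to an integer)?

For power 0.9 need Φ(δ − z_{0.005}) = 0.9, so δ = z_{0.005} + z_{0.10} = 2.576 + 1.282 = 3.857.
(Ignoring the negligible lower-tail rejection probability gives the usual closed-form inversion.)
δ = d·√n ⇒ n = (δ/d)² = (3.857 / 0.94)² = 16.84.
Round up to the next whole unit.

n = 17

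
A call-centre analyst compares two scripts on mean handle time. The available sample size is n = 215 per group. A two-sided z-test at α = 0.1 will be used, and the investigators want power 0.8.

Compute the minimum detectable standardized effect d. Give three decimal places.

d ≈ 0.240

Need Φ(δ − 1.645) = 0.8, so δ = 1.645 + 0.842 = 2.486.
(Lower-tail contribution to power is negligible for δ > 0.)
δ = d·√(n/2) ⇒ d = δ/√(n/2) = 2.486/√(215/2) = 0.2398.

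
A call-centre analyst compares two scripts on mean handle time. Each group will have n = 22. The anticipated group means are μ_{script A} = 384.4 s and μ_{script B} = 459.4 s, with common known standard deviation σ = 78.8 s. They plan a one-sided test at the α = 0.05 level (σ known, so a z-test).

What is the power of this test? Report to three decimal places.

Power ≈ 0.935

Standardized effect: d = |μ_{script A} − μ_{script B}| / σ = |384.4 − 459.4| / 78.8 = 0.9518
Noncentrality parameter: δ = d·√(n/2) = 0.9518 × √(22/2) = 3.1567
Critical value for a one-sided test at α = 0.05: z_α = 1.645.
Power = Φ(δ − 1.645) = Φ(1.512) = 0.9347.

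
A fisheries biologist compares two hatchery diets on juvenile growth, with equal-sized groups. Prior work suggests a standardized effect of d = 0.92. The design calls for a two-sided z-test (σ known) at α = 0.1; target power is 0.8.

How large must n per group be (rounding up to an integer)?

n = 15 per group

Set Φ(δ − 1.645) = 0.8; then δ − 1.645 = Φ⁻¹(0.8) = 0.842, giving δ = 2.486.
(Ignoring the negligible lower-tail rejection probability gives the usual closed-form inversion.)
δ = d·√(n/2) ⇒ n = 2(δ/d)² = 2 × (2.486 / 0.92)² = 14.61.
Round up to the next whole unit.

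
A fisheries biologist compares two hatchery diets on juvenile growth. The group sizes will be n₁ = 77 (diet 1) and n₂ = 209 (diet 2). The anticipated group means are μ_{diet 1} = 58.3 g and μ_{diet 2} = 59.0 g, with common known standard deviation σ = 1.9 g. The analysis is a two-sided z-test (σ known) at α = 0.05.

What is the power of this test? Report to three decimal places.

Power ≈ 0.789

Standardized effect: d = |μ_{diet 1} − μ_{diet 2}| / σ = |58.3 − 59.0| / 1.9 = 0.3684
Noncentrality parameter: δ = d / √(1/n₁ + 1/n₂) = 0.3684 / √(1/77 + 1/209) = 2.7636
Critical value for a two-sided test at α = 0.05: z_{α/2} = 1.960.
Power = Φ(δ − 1.960) + Φ(−δ − 1.960) = Φ(0.804) + Φ(-4.724) = 0.7892 + 0.0000 = 0.7892.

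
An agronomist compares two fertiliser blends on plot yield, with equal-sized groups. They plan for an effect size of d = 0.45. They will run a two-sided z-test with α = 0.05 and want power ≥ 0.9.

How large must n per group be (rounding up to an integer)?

For power 0.9 need Φ(δ − z_{0.025}) = 0.9, so δ = z_{0.025} + z_{0.10} = 1.960 + 1.282 = 3.242.
(The Φ(−δ − z_{α/2}) term is vanishingly small for δ > 0 and is dropped in the standard sample-size formula.)
δ = d·√(n/2) ⇒ n = 2(δ/d)² = 2 × (3.242 / 0.45)² = 103.78.
Rounding up, n = 104 per group.

n = 104 per group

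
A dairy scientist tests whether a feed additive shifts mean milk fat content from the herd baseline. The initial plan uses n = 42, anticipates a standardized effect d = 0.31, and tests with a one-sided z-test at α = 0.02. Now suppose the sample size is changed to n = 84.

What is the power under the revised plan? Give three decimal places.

With n = 84: δ = d·√n = 0.31 × √84 = 2.8412. Critical value z_{0.02} = 2.054.
Revised power = P(Z > 2.054 − δ) = Φ(0.787) = 0.7845.

Power ≈ 0.784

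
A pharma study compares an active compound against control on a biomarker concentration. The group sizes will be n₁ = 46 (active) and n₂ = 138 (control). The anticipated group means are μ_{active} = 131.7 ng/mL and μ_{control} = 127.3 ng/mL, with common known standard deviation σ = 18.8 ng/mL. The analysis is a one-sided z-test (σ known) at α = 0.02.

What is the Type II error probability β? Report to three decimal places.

Standardized effect: d = |μ_{active} − μ_{control}| / σ = |131.7 − 127.3| / 18.8 = 0.2340
Noncentrality parameter: λ = d / √(1/n₁ + 1/n₂) = 0.2340 / √(1/46 + 1/138) = 1.3747
Critical value for a one-sided test at α = 0.02: z_α = 2.054.
Power = P(Z > 2.054 − λ) = Φ(-0.679) = 0.2485.
Type II error: β = 1 − power = 1 − 0.2485 = 0.7515.

β ≈ 0.751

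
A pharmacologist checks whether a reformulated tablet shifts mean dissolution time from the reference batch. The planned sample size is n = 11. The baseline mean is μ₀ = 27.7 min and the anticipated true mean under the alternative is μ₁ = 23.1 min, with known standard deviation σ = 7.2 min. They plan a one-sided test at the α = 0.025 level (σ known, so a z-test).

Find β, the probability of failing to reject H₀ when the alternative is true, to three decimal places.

Standardized effect: d = |μ₁ − μ₀| / σ = |23.1 − 27.7| / 7.2 = 0.6389
Noncentrality parameter: δ = d·√n = 0.6389 × √11 = 2.1190
One-sided α = 0.025 → critical value z_{0.025} = 1.960.
Power = Φ(δ − 1.960) = Φ(0.159) = 0.5632.
Type II error: β = 1 − power = 1 − 0.5632 = 0.4368.

β ≈ 0.437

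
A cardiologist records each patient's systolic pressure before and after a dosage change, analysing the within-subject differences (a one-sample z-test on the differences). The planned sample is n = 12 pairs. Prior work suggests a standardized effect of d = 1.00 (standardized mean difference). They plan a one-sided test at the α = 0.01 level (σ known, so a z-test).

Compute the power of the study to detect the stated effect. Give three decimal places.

Noncentrality parameter: δ = d·√n = 1.00 × √12 = 3.4641
One-sided α = 0.01 → critical value z_{0.01} = 2.326.
Power = Φ(δ − 2.326) = Φ(1.138) = 0.8724.

Power ≈ 0.872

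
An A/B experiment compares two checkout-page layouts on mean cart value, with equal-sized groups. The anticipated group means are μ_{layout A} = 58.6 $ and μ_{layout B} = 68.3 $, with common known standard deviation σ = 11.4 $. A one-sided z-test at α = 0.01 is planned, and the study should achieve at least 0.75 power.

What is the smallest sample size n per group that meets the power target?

n = 25 per group

Standardized effect: d = |μ_{layout A} − μ_{layout B}| / σ = |58.6 − 68.3| / 11.4 = 0.8509
For power 0.75 need Φ(δ − z_{0.01}) = 0.75, so δ = z_{0.01} + z_{0.25} = 2.326 + 0.674 = 3.001.
δ = d·√(n/2) ⇒ n = 2(δ/d)² = 2 × (3.001 / 0.8509)² = 24.88.
Round up to the next whole unit.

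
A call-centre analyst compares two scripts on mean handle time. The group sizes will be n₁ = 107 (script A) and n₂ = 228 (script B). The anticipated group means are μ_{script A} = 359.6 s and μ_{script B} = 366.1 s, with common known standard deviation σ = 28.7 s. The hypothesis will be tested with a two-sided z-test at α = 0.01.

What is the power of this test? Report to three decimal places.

Standardized effect: d = |μ_{script A} − μ_{script B}| / σ = |359.6 − 366.1| / 28.7 = 0.2265
Noncentrality parameter: δ = d / √(1/n₁ + 1/n₂) = 0.2265 / √(1/107 + 1/228) = 1.9327
Two-sided α = 0.01 → critical value z_{0.005} = 2.576.
Power = Φ(δ − 2.576) + Φ(−δ − 2.576) = Φ(-0.643) + Φ(-4.509) = 0.2601 + 0.0000 = 0.2601.

Power ≈ 0.260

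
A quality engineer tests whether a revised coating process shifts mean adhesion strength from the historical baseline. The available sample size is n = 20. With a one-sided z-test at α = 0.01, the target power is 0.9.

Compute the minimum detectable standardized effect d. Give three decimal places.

Need Φ(δ − 2.326) = 0.9, so δ = 2.326 + 1.282 = 3.608.
δ = d·√n ⇒ d = δ/√n = 3.608/√20 = 0.8068.

d ≈ 0.807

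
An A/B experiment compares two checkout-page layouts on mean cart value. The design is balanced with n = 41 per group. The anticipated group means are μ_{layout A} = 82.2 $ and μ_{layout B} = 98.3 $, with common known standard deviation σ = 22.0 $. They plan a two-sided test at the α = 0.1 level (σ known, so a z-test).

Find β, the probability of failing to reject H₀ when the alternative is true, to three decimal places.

β ≈ 0.048

Standardized effect: d = |μ_{layout A} − μ_{layout B}| / σ = |82.2 − 98.3| / 22.0 = 0.7318
Noncentrality parameter: δ = d·√(n/2) = 0.7318 × √(41/2) = 3.3134
Two-sided α = 0.1 → critical value z_{0.05} = 1.645.
Power = Φ(δ − 1.645) + Φ(−δ − 1.645) = Φ(1.669) + Φ(-4.958) = 0.9524 + 0.0000 = 0.9524.
Type II error: β = 1 − power = 1 − 0.9524 = 0.0476.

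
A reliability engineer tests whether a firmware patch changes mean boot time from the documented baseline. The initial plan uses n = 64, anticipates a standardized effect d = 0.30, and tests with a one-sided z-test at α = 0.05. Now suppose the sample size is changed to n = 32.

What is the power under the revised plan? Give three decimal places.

With n = 32: δ = d·√n = 0.30 × √32 = 1.6971. Critical value z_{0.05} = 1.645.
Revised power = Φ(δ − 1.645) = Φ(0.052) = 0.5208.

Power ≈ 0.521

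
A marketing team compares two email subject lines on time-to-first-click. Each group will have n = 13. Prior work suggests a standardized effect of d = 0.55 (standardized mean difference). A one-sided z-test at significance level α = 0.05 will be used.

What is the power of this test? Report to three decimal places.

Noncentrality parameter: δ = d·√(n/2) = 0.55 × √(13/2) = 1.4022
Critical value for a one-sided test at α = 0.05: z_α = 1.645.
Power = P(Z > 1.645 − δ) = Φ(-0.243) = 0.4041.

Power ≈ 0.404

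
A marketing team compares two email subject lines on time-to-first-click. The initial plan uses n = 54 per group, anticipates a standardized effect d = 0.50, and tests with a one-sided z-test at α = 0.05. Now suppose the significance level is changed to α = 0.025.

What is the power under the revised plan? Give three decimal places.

δ = d·√(n/2) = 0.50 × √(54/2) = 2.5981 (unchanged). New critical value: z_{0.025} = 1.960.
Revised power = Φ(δ − 1.960) = Φ(0.638) = 0.7383.

Power ≈ 0.738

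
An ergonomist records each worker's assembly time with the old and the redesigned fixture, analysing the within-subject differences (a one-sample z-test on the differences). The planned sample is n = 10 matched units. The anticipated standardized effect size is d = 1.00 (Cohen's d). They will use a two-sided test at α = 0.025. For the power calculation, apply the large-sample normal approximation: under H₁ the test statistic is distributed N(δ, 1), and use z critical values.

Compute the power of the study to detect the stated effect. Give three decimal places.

Noncentrality parameter: δ = d·√n = 1.00 × √10 = 3.1623
Critical value for a two-sided test at α = 0.025: z_{α/2} = 2.241.
Power = Φ(δ − 2.241) + Φ(−δ − 2.241) = Φ(0.921) + Φ(-5.404) = 0.8214 + 0.0000 = 0.8214.

Power ≈ 0.821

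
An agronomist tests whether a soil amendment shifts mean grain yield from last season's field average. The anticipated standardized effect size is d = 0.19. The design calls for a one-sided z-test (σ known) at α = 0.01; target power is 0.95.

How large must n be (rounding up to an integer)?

n = 437

For power 0.95 need Φ(δ − z_{0.01}) = 0.95, so δ = z_{0.01} + z_{0.05} = 2.326 + 1.645 = 3.971.
δ = d·√n ⇒ n = (δ/d)² = (3.971 / 0.19)² = 436.85.
Rounding up, n = 437.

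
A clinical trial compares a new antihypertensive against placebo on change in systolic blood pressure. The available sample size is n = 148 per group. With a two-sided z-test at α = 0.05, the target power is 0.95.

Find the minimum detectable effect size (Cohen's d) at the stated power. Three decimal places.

Required noncentrality: δ = z_{0.025} + z_{0.05} = 1.960 + 1.645 = 3.605.
(The second rejection-region term Φ(−δ − z_{α/2}) is negligible and dropped.)
δ = d·√(n/2) ⇒ d = δ/√(n/2) = 3.605/√(148/2) = 0.4191.

d ≈ 0.419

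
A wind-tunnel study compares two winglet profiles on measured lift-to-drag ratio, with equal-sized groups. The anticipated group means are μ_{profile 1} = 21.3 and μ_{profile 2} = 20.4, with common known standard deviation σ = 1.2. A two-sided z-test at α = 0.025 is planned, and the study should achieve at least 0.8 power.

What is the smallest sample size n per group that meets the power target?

Standardized effect: d = |μ_{profile 1} − μ_{profile 2}| / σ = |21.3 − 20.4| / 1.2 = 0.7500
For power 0.8 need Φ(δ − z_{0.0125}) = 0.8, so δ = z_{0.0125} + z_{0.20} = 2.241 + 0.842 = 3.083.
(Ignoring the negligible lower-tail rejection probability gives the usual closed-form inversion.)
δ = d·√(n/2) ⇒ n = 2(δ/d)² = 2 × (3.083 / 0.7500)² = 33.80.
Rounding up, n = 34 per group.

n = 34 per group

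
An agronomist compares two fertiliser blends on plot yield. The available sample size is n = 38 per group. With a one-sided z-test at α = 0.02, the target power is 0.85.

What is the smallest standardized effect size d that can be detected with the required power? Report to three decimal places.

Need Φ(δ − 2.054) = 0.85, so δ = 2.054 + 1.036 = 3.090.
δ = d·√(n/2) ⇒ d = δ/√(n/2) = 3.090/√(38/2) = 0.7089.

d ≈ 0.709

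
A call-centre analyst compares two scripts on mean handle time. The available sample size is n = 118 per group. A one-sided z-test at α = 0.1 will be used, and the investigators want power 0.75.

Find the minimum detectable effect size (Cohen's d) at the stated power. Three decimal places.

Required noncentrality: δ = z_{0.1} + z_{0.25} = 1.282 + 0.674 = 1.956.
δ = d·√(n/2) ⇒ d = δ/√(n/2) = 1.956/√(118/2) = 0.2547.

d ≈ 0.255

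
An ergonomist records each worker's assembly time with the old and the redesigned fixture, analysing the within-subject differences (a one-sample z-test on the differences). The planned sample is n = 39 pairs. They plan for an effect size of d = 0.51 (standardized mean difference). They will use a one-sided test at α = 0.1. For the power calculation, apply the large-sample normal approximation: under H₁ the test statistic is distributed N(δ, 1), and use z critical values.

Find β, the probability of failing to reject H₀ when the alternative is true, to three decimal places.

Noncentrality parameter: δ = d·√n = 0.51 × √39 = 3.1849
Critical value for a one-sided test at α = 0.1: z_α = 1.282.
Power = P(Z > 1.282 − δ) = Φ(1.903) = 0.9715.
Type II error: β = 1 − power = 1 − 0.9715 = 0.0285.

β ≈ 0.028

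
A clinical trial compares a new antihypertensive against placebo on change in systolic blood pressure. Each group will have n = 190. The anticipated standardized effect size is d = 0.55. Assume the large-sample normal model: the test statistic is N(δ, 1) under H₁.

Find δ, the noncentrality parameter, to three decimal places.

The noncentrality parameter scales effect size by the design's sample-size factor: δ = d·√(n/2) = 0.55 × √(190/2) = 5.3607

δ ≈ 5.361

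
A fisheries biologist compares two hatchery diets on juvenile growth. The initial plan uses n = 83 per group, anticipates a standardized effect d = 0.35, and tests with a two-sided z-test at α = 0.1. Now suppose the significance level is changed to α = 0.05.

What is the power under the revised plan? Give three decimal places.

Power ≈ 0.616

δ = d·√(n/2) = 0.35 × √(83/2) = 2.2547 (unchanged). New critical value: z_{0.025} = 1.960.
Revised power = Φ(δ − 1.960) + Φ(−δ − 1.960) = Φ(0.295) + Φ(-4.215) = 0.6159 + 0.0000 = 0.6159.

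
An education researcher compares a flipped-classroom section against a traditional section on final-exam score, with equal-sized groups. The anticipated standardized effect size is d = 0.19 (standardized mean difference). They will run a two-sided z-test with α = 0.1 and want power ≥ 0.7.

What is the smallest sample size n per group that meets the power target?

n = 261 per group

For power 0.7 need Φ(δ − z_{0.05}) = 0.7, so δ = z_{0.05} + z_{0.30} = 1.645 + 0.524 = 2.169.
(For δ > 0 the lower-tail rejection region contributes negligibly to power, so the one-term inversion is standard.)
δ = d·√(n/2) ⇒ n = 2(δ/d)² = 2 × (2.169 / 0.19)² = 260.70.
Rounding up, n = 261 per group.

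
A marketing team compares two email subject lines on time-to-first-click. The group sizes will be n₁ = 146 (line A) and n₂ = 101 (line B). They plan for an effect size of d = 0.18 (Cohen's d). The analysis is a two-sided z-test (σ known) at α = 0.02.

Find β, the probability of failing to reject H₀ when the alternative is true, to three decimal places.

Noncentrality parameter: δ = d / √(1/n₁ + 1/n₂) = 0.18 / √(1/146 + 1/101) = 1.3908
Critical value for a two-sided test at α = 0.02: z_{α/2} = 2.326.
Power = Φ(δ − 2.326) + Φ(−δ − 2.326) = Φ(-0.936) + Φ(-3.717) = 0.1748 + 0.0001 = 0.1749.
Type II error: β = 1 − power = 1 − 0.1749 = 0.8251.

β ≈ 0.825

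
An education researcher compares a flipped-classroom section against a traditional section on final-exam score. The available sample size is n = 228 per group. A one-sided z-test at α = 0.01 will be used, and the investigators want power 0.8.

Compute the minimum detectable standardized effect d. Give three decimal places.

d ≈ 0.297

Required noncentrality: δ = z_{0.01} + z_{0.20} = 2.326 + 0.842 = 3.168.
δ = d·√(n/2) ⇒ d = δ/√(n/2) = 3.168/√(228/2) = 0.2967.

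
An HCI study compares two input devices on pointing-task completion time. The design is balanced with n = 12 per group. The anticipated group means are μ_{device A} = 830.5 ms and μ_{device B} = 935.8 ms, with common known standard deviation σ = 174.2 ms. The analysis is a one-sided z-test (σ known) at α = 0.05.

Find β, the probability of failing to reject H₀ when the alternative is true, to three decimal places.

β ≈ 0.565

Standardized effect: d = |μ_{device A} − μ_{device B}| / σ = |830.5 − 935.8| / 174.2 = 0.6045
Noncentrality parameter: δ = d·√(n/2) = 0.6045 × √(12/2) = 1.4807
One-sided α = 0.05 → critical value z_{0.05} = 1.645.
Power = Φ(δ − 1.645) = Φ(-0.164) = 0.4348.
Type II error: β = 1 − power = 1 − 0.4348 = 0.5652.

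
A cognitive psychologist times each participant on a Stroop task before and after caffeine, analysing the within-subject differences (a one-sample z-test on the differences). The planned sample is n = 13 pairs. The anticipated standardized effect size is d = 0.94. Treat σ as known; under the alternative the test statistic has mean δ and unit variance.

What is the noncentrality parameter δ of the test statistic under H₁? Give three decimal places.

The noncentrality parameter scales effect size by the design's sample-size factor: δ = d·√n = 0.94 × √13 = 3.3892

δ ≈ 3.389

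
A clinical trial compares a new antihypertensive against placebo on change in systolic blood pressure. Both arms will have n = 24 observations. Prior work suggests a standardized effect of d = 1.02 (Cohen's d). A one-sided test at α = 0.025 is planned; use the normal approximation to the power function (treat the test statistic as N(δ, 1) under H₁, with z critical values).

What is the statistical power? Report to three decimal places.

Noncentrality parameter: δ = d·√(n/2) = 1.02 × √(24/2) = 3.5334
One-sided α = 0.025 → critical value z_{0.025} = 1.960.
Power = Φ(δ − 1.960) = Φ(1.573) = 0.9422.

Power ≈ 0.942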